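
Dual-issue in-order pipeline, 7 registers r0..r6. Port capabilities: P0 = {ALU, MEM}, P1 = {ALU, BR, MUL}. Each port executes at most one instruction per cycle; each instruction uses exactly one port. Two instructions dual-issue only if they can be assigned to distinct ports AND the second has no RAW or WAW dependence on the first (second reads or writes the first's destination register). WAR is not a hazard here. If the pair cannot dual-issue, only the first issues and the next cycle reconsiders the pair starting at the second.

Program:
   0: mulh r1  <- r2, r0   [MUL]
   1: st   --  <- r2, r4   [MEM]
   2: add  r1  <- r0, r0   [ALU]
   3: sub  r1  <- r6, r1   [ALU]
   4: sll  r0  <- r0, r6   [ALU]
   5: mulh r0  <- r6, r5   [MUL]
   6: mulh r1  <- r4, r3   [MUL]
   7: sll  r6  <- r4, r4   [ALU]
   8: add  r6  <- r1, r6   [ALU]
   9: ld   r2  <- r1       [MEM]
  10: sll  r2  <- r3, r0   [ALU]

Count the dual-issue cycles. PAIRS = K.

PAIRS = 4

0. mulh.MUL+st.MEM @i0&i1  | pair
1. add.ALU @i2  | RAW+WAW r1
2. sub.ALU+sll.ALU @i3&i4  | pair
3. mulh.MUL @i5  | no-port MUL/MUL
4. mulh.MUL+sll.ALU @i6&i7  | pair
5. add.ALU+ld.MEM @i8&i9  | pair
6. sll.ALU @i10  | tail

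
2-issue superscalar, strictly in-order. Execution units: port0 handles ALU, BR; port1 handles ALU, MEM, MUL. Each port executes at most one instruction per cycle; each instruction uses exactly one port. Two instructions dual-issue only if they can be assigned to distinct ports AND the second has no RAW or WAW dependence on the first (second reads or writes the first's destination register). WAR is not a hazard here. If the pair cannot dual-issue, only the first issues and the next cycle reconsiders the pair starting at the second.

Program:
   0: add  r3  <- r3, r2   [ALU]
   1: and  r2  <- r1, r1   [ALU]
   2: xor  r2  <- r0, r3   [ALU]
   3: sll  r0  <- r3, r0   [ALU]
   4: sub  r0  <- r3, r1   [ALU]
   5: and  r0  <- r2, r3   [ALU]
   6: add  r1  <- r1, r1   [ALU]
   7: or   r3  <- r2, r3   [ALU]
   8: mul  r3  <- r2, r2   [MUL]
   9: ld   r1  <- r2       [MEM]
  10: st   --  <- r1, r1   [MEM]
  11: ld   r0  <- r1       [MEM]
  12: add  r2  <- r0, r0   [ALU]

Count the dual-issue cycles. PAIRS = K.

PAIRS = 3

c0: i0&i1 add.ALU and.ALU  dual
c1: i2&i3 xor.ALU sll.ALU  dual
c2: i4 sub.ALU  WAW r0
c3: i5&i6 and.ALU add.ALU  dual
c4: i7 or.ALU  WAW r3
c5: i8 mul.MUL  no-port MUL/MEM
c6: i9 ld.MEM  no-port MEM/MEM
c7: i10 st.MEM  no-port MEM/MEM
c8: i11 ld.MEM  RAW r0
c9: i12 add.ALU  tail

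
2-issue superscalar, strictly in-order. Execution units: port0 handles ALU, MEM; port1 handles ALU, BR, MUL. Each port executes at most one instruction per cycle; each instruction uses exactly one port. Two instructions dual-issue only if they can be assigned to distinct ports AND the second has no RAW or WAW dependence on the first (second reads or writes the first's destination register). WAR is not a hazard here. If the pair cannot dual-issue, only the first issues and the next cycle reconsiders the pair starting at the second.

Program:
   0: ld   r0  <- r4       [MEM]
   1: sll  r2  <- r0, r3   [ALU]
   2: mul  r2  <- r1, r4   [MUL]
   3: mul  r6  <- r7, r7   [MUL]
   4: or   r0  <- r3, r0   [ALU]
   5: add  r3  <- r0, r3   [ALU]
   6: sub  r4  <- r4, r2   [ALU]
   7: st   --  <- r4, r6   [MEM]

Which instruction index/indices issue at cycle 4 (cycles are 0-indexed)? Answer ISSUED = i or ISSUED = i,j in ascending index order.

[0] i0  ld.MEM  -- RAW r0
[1] i1  sll.ALU  -- WAW r2
[2] i2  mul.MUL  -- no-port MUL/MUL
[3] i3&i4  mul.MUL;or.ALU  -- dual
[4] i5&i6  add.ALU;sub.ALU  -- dual
[5] i7  st.MEM  -- tail

ISSUED = 5,6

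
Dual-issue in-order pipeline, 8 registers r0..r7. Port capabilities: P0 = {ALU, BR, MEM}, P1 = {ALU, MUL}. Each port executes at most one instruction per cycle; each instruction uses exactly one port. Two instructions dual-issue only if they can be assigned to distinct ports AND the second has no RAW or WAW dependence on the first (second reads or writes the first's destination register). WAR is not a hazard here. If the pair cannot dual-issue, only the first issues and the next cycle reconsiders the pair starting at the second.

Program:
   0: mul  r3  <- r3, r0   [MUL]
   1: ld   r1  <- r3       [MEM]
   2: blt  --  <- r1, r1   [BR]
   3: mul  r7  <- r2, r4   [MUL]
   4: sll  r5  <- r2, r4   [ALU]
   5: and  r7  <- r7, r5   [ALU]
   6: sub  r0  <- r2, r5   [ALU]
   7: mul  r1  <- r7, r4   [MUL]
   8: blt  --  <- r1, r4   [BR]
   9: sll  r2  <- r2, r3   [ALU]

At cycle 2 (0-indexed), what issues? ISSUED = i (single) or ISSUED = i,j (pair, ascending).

c0: i0 mul.MUL  RAW r3
c1: i1 ld.MEM  no-port MEM/BR
c2: i2,i3 blt.BR;mul.MUL  dual
c3: i4 sll.ALU  RAW r5
c4: i5,i6 and.ALU;sub.ALU  dual
c5: i7 mul.MUL  RAW r1
c6: i8,i9 blt.BR;sll.ALU  dual

ISSUED = 2,3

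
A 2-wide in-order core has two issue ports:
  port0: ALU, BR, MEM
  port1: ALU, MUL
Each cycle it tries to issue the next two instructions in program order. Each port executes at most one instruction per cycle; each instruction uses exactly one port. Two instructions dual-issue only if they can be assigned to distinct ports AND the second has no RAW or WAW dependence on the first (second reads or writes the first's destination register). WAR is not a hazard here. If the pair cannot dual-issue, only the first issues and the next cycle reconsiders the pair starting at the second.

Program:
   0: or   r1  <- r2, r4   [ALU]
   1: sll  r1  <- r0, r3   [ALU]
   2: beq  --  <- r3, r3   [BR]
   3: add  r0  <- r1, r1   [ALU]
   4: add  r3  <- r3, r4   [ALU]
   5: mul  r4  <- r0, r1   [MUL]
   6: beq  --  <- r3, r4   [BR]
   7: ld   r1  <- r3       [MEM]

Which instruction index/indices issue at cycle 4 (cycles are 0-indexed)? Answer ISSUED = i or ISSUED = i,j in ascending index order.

ISSUED = 6

0. or @i0  | WAW r1
1. sll beq @i1&i2  | pair
2. add add @i3&i4  | pair
3. mul @i5  | RAW r4
4. beq @i6  | no-port BR/MEM
5. ld @i7  | tail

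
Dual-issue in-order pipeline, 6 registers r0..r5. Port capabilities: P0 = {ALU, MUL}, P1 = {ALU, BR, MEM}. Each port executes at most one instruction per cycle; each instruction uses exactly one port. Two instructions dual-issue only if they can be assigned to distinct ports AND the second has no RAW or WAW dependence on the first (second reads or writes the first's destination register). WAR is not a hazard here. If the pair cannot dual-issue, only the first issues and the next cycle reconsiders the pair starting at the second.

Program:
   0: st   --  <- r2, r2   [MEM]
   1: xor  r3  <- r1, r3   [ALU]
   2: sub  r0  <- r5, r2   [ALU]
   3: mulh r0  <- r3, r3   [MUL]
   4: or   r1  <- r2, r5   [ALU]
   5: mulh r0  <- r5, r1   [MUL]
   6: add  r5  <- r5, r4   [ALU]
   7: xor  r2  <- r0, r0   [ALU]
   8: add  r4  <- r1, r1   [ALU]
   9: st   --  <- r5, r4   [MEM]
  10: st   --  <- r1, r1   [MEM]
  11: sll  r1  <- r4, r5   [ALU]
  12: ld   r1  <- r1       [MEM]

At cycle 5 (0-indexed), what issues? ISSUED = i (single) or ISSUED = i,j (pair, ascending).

0. st/xor @i0/i1  | pair
1. sub @i2  | WAW r0
2. mulh/or @i3/i4  | pair
3. mulh/add @i5/i6  | pair
4. xor/add @i7/i8  | pair
5. st @i9  | no-port MEM/MEM
6. st/sll @i10/i11  | pair
7. ld @i12  | tail

ISSUED = 9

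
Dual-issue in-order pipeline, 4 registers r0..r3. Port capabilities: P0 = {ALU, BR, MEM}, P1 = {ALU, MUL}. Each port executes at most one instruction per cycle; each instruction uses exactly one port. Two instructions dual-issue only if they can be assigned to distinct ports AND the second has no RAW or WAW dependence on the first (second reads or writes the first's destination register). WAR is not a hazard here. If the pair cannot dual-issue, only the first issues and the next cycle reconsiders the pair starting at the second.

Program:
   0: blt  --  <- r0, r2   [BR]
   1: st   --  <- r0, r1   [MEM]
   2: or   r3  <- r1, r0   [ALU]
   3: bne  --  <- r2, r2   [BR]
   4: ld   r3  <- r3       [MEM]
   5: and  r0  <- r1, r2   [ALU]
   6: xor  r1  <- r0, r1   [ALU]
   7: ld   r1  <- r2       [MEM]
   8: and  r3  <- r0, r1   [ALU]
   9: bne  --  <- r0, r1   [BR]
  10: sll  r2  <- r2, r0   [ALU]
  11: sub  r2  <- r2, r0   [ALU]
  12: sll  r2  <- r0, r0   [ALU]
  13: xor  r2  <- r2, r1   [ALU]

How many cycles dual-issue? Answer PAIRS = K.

PAIRS = 3

c0: i0 blt.BR  no-port BR/MEM
c1: i1,i2 st.MEM;or.ALU  pair
c2: i3 bne.BR  no-port BR/MEM
c3: i4,i5 ld.MEM;and.ALU  pair
c4: i6 xor.ALU  WAW r1
c5: i7 ld.MEM  RAW r1
c6: i8,i9 and.ALU;bne.BR  pair
c7: i10 sll.ALU  RAW+WAW r2
c8: i11 sub.ALU  WAW r2
c9: i12 sll.ALU  RAW+WAW r2
c10: i13 xor.ALU  tail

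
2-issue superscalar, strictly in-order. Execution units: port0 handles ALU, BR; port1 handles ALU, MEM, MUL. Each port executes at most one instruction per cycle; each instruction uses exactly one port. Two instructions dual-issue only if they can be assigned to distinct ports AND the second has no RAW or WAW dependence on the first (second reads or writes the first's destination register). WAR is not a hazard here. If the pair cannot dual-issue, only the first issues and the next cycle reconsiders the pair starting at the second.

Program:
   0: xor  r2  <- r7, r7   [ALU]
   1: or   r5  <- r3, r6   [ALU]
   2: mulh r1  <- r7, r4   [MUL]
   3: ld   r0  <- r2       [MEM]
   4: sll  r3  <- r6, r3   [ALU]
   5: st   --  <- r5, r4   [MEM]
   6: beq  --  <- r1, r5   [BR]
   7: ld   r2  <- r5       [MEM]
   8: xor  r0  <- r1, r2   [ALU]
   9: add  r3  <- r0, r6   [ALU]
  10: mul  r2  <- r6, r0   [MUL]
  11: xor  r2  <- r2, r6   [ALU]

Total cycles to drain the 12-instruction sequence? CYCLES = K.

0. xor/or @i0+i1  | 2-wide
1. mulh @i2  | no-port MUL/MEM
2. ld/sll @i3+i4  | 2-wide
3. st/beq @i5+i6  | 2-wide
4. ld @i7  | RAW r2
5. xor @i8  | RAW r0
6. add/mul @i9+i10  | 2-wide
7. xor @i11  | tail

CYCLES = 8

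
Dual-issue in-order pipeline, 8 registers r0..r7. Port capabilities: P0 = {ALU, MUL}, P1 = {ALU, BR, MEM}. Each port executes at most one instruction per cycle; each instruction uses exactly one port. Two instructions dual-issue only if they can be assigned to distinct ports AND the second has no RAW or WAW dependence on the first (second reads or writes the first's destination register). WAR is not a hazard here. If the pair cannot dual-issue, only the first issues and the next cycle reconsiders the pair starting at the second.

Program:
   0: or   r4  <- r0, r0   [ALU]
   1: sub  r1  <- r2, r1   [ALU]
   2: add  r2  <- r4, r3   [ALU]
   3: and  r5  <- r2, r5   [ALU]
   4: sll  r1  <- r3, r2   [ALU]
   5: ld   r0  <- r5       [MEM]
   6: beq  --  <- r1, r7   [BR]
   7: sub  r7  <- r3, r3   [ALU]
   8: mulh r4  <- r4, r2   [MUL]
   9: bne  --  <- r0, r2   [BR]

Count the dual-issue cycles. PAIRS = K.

[0] i0,i1  or/sub  -- pair
[1] i2  add  -- RAW r2
[2] i3,i4  and/sll  -- pair
[3] i5  ld  -- no-port MEM/BR
[4] i6,i7  beq/sub  -- pair
[5] i8,i9  mulh/bne  -- pair

PAIRS = 4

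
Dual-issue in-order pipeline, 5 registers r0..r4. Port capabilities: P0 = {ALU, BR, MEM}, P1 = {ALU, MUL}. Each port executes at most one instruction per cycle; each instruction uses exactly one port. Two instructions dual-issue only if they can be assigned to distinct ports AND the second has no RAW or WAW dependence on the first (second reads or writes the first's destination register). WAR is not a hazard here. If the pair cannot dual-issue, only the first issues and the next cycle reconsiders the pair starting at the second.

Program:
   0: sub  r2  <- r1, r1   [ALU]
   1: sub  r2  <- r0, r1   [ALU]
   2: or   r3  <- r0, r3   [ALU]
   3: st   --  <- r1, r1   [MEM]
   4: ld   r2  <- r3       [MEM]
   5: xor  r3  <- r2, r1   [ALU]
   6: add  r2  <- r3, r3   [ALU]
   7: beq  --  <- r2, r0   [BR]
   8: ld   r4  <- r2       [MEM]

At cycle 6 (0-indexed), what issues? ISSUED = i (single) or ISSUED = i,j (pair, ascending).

0. sub @i0  | WAW r2
1. sub/or @i1+i2  | pair
2. st @i3  | no-port MEM/MEM
3. ld @i4  | RAW r2
4. xor @i5  | RAW r3
5. add @i6  | RAW r2
6. beq @i7  | no-port BR/MEM
7. ld @i8  | tail

ISSUED = 7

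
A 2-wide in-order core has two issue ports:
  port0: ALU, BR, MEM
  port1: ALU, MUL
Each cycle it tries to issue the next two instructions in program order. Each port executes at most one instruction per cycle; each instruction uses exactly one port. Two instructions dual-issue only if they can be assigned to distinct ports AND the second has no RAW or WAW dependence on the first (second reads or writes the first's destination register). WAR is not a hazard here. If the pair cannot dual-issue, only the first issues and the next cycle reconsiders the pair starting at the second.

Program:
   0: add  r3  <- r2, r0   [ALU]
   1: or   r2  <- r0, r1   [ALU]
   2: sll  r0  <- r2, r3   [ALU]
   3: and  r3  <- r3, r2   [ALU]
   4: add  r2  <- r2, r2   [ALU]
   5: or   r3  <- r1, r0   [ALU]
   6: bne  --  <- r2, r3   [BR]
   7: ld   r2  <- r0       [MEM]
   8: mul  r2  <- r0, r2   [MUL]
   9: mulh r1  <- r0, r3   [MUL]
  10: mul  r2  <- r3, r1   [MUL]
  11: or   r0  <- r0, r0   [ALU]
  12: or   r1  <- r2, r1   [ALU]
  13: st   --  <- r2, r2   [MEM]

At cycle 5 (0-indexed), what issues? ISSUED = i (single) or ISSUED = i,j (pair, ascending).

ISSUED = 8

#0 head=0: add or i0&i1 2-wide
#1 head=2: sll and i2&i3 2-wide
#2 head=4: add or i4&i5 2-wide
#3 head=6: bne i6 no-port BR/MEM
#4 head=7: ld i7 RAW+WAW r2
#5 head=8: mul i8 no-port MUL/MUL
#6 head=9: mulh i9 no-port MUL/MUL
#7 head=10: mul or i10&i11 2-wide
#8 head=12: or st i12&i13 2-wide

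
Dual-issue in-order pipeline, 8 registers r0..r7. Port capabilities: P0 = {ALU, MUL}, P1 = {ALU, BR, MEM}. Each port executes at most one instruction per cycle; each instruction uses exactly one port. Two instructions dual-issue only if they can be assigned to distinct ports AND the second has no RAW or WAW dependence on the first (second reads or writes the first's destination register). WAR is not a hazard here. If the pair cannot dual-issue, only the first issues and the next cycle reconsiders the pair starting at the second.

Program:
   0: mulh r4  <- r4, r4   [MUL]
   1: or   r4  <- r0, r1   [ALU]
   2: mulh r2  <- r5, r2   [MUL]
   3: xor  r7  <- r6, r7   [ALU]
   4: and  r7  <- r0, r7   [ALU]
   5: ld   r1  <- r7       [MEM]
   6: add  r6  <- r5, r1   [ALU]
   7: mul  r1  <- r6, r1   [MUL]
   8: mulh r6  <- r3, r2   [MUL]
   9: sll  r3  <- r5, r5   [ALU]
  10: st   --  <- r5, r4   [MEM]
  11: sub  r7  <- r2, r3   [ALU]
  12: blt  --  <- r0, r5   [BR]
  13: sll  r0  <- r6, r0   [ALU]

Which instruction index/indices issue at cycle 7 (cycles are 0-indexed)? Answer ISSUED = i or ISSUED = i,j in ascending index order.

ISSUED = 8,9

  cy0 -> i0 (mulh) WAW r4
  cy1 -> i1/i2 (or+mulh) dual
  cy2 -> i3 (xor) RAW+WAW r7
  cy3 -> i4 (and) RAW r7
  cy4 -> i5 (ld) RAW r1
  cy5 -> i6 (add) RAW r6
  cy6 -> i7 (mul) no-port MUL/MUL
  cy7 -> i8/i9 (mulh+sll) dual
  cy8 -> i10/i11 (st+sub) dual
  cy9 -> i12/i13 (blt+sll) dual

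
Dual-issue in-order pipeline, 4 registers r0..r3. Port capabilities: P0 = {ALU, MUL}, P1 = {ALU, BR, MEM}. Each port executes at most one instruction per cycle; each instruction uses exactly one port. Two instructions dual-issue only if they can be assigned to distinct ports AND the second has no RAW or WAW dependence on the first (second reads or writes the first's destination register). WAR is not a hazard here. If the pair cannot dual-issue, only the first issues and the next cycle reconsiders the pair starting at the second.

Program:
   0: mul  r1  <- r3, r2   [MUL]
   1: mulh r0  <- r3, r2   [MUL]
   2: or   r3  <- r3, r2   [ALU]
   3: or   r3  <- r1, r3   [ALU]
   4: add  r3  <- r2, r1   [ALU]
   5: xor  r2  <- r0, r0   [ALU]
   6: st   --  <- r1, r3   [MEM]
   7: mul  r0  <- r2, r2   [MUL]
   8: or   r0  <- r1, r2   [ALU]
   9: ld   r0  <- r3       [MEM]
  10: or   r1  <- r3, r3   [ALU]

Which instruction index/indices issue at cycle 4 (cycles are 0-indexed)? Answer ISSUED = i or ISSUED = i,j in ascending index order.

ISSUED = 6,7

c0: i0 mul  no-port MUL/MUL
c1: i1/i2 mulh or  dual
c2: i3 or  WAW r3
c3: i4/i5 add xor  dual
c4: i6/i7 st mul  dual
c5: i8 or  WAW r0
c6: i9/i10 ld or  dual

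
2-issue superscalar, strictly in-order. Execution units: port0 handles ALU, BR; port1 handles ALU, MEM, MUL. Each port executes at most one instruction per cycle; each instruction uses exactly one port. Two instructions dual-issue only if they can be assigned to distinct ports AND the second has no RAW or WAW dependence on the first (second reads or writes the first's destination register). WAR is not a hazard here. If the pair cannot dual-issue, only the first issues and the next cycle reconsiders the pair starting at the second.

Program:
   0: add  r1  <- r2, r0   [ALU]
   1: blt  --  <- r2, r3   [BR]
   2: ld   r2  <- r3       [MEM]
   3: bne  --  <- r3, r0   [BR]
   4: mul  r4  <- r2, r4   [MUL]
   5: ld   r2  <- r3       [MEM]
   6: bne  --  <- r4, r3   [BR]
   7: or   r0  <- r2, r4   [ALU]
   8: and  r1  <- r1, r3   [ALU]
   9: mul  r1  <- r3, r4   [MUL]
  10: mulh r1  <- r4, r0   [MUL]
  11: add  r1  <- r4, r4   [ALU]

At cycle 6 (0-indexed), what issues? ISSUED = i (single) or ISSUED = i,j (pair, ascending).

ISSUED = 10

t=0 i0+i1:add+blt ; dual
t=1 i2+i3:ld+bne ; dual
t=2 i4:mul ; no-port MUL/MEM
t=3 i5+i6:ld+bne ; dual
t=4 i7+i8:or+and ; dual
t=5 i9:mul ; no-port MUL/MUL
t=6 i10:mulh ; WAW r1
t=7 i11:add ; tail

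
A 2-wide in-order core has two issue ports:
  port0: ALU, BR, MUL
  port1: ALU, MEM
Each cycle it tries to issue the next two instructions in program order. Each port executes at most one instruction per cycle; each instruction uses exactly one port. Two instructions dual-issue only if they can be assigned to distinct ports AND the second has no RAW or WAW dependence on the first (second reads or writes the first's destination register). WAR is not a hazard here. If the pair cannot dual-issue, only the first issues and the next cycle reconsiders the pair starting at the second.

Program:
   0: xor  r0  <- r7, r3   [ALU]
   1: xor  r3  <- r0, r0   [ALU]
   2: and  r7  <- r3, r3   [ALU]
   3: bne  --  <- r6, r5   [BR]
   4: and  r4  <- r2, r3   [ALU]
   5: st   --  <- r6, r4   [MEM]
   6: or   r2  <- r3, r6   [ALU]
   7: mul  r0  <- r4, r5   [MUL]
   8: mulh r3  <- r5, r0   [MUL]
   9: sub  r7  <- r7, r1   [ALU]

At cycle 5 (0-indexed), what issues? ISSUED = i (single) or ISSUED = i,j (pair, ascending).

[0] i0  xor.ALU  -- RAW r0
[1] i1  xor.ALU  -- RAW r3
[2] i2+i3  and.ALU+bne.BR  -- dual
[3] i4  and.ALU  -- RAW r4
[4] i5+i6  st.MEM+or.ALU  -- dual
[5] i7  mul.MUL  -- no-port MUL/MUL
[6] i8+i9  mulh.MUL+sub.ALU  -- dual

ISSUED = 7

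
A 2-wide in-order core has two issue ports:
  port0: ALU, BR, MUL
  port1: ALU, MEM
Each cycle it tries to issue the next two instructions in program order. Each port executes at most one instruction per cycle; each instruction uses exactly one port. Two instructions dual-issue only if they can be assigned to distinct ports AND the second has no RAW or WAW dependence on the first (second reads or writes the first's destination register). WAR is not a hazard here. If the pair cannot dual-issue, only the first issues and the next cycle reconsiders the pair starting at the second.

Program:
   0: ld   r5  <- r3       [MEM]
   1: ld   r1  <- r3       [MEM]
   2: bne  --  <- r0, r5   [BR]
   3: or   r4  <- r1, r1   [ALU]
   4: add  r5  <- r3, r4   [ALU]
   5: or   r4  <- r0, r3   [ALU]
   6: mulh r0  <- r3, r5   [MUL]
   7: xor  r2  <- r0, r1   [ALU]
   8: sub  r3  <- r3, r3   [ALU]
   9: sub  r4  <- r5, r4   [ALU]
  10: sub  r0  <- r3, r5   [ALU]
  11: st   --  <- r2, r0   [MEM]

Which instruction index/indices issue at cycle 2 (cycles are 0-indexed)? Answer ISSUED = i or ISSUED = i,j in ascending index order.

ISSUED = 3

[0] i0  ld.MEM  -- no-port MEM/MEM
[1] i1+i2  ld.MEM+bne.BR  -- pair
[2] i3  or.ALU  -- RAW r4
[3] i4+i5  add.ALU+or.ALU  -- pair
[4] i6  mulh.MUL  -- RAW r0
[5] i7+i8  xor.ALU+sub.ALU  -- pair
[6] i9+i10  sub.ALU+sub.ALU  -- pair
[7] i11  st.MEM  -- tail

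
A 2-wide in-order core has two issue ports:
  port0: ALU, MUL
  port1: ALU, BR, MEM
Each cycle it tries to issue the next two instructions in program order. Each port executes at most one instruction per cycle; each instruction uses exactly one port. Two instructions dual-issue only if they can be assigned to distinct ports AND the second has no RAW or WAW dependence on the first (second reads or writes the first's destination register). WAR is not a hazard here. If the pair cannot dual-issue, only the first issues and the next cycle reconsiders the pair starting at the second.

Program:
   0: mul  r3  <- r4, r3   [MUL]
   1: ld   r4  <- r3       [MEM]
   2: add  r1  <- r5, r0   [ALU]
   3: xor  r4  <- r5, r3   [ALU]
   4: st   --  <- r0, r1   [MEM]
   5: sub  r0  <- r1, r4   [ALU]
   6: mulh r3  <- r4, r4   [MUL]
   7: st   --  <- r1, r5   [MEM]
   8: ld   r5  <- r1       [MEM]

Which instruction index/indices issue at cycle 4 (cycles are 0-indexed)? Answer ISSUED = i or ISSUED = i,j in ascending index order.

[0] i0  mul  -- RAW r3
[1] i1&i2  ld add  -- pair
[2] i3&i4  xor st  -- pair
[3] i5&i6  sub mulh  -- pair
[4] i7  st  -- no-port MEM/MEM
[5] i8  ld  -- tail

ISSUED = 7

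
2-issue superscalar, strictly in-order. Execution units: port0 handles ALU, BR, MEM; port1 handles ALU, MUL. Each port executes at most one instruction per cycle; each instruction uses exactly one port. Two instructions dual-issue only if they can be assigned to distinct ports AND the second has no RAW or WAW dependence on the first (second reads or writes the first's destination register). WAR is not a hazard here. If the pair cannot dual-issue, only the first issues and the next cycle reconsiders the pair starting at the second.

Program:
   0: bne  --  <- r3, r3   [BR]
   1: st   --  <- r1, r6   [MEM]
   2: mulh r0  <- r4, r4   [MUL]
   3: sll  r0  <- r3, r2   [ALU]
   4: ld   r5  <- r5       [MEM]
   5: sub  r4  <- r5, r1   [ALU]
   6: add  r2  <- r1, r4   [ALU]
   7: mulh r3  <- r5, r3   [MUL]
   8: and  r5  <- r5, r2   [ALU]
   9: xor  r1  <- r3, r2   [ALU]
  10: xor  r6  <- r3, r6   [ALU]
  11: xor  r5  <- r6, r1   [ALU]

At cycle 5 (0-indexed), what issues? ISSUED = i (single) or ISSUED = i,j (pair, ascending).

ISSUED = 8,9

t=0 i0:bne.BR ; no-port BR/MEM
t=1 i1,i2:st.MEM+mulh.MUL ; 2-wide
t=2 i3,i4:sll.ALU+ld.MEM ; 2-wide
t=3 i5:sub.ALU ; RAW r4
t=4 i6,i7:add.ALU+mulh.MUL ; 2-wide
t=5 i8,i9:and.ALU+xor.ALU ; 2-wide
t=6 i10:xor.ALU ; RAW r6
t=7 i11:xor.ALU ; tail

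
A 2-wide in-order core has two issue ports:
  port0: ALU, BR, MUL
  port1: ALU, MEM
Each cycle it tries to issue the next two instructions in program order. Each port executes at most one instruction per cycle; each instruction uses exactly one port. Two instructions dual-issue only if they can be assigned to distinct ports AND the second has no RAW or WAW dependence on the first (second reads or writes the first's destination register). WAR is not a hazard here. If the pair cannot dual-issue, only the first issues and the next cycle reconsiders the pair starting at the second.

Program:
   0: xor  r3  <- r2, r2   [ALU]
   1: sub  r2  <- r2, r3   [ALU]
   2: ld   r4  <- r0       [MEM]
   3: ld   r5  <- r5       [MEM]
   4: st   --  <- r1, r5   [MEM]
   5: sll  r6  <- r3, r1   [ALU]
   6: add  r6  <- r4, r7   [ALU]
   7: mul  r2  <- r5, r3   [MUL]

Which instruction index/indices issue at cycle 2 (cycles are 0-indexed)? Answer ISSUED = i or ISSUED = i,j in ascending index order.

[0] i0  xor  -- RAW r3
[1] i1&i2  sub ld  -- dual
[2] i3  ld  -- no-port MEM/MEM
[3] i4&i5  st sll  -- dual
[4] i6&i7  add mul  -- dual

ISSUED = 3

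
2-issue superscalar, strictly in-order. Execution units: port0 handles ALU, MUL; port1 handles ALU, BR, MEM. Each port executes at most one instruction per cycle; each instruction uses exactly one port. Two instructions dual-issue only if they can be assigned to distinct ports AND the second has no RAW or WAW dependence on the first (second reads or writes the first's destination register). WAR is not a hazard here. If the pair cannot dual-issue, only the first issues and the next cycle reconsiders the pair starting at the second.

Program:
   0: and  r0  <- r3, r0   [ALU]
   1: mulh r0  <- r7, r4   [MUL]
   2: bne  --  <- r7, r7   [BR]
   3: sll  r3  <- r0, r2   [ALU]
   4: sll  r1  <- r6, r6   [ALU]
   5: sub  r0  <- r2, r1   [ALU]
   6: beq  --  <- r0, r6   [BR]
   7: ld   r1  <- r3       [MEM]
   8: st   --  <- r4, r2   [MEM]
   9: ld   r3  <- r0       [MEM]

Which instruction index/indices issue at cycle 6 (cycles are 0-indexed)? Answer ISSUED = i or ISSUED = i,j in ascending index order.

[0] i0  and.ALU  -- WAW r0
[1] i1,i2  mulh.MUL;bne.BR  -- dual
[2] i3,i4  sll.ALU;sll.ALU  -- dual
[3] i5  sub.ALU  -- RAW r0
[4] i6  beq.BR  -- no-port BR/MEM
[5] i7  ld.MEM  -- no-port MEM/MEM
[6] i8  st.MEM  -- no-port MEM/MEM
[7] i9  ld.MEM  -- tail

ISSUED = 8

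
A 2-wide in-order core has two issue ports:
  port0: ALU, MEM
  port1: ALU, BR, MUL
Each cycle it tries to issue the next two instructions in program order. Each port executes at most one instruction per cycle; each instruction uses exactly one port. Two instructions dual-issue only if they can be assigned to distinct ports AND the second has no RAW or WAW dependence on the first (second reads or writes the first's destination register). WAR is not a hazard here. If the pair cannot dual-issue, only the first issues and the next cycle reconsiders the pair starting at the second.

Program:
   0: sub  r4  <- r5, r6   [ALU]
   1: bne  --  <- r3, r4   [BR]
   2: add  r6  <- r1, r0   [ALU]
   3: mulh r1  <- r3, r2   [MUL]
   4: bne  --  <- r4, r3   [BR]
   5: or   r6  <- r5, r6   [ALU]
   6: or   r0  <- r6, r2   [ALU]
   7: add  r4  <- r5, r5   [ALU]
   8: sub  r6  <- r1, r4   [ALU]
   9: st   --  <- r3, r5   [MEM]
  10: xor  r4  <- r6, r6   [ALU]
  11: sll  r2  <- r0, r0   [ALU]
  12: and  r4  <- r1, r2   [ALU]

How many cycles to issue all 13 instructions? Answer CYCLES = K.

CYCLES = 8

  cy0 -> i0 (sub) RAW r4
  cy1 -> i1+i2 (bne add) dual
  cy2 -> i3 (mulh) no-port MUL/BR
  cy3 -> i4+i5 (bne or) dual
  cy4 -> i6+i7 (or add) dual
  cy5 -> i8+i9 (sub st) dual
  cy6 -> i10+i11 (xor sll) dual
  cy7 -> i12 (and) tail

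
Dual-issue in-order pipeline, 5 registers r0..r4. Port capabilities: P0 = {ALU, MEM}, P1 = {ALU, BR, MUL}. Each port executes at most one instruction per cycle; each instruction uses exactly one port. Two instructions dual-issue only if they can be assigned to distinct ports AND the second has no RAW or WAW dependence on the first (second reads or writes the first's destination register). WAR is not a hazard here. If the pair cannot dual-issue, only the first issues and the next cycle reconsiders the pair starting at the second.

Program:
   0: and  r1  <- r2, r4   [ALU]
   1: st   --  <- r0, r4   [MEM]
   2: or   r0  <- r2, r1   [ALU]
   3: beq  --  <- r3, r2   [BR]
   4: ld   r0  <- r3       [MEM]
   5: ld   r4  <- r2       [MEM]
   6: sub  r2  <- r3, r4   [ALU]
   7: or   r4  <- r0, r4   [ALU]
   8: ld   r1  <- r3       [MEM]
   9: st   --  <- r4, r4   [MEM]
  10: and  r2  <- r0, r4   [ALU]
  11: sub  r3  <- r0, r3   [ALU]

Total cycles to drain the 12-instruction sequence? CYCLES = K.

CYCLES = 8

0. and;st @i0/i1  | 2-wide
1. or;beq @i2/i3  | 2-wide
2. ld @i4  | no-port MEM/MEM
3. ld @i5  | RAW r4
4. sub;or @i6/i7  | 2-wide
5. ld @i8  | no-port MEM/MEM
6. st;and @i9/i10  | 2-wide
7. sub @i11  | tail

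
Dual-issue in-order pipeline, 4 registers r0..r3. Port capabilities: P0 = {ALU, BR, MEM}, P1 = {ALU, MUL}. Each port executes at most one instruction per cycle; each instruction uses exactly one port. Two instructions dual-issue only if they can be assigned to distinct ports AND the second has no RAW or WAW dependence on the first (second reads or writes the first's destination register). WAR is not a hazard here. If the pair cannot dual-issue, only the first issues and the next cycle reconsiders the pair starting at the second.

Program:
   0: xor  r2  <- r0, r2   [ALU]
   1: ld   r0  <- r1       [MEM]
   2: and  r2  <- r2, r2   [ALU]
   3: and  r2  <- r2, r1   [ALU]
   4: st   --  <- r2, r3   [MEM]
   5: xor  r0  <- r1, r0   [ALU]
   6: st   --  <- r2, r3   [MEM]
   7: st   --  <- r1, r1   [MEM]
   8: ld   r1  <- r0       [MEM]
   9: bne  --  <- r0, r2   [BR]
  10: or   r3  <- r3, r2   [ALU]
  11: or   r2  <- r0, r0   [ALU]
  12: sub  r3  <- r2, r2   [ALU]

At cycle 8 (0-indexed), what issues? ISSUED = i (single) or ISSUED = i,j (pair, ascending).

ISSUED = 11

0. xor.ALU/ld.MEM @i0+i1  | pair
1. and.ALU @i2  | RAW+WAW r2
2. and.ALU @i3  | RAW r2
3. st.MEM/xor.ALU @i4+i5  | pair
4. st.MEM @i6  | no-port MEM/MEM
5. st.MEM @i7  | no-port MEM/MEM
6. ld.MEM @i8  | no-port MEM/BR
7. bne.BR/or.ALU @i9+i10  | pair
8. or.ALU @i11  | RAW r2
9. sub.ALU @i12  | tail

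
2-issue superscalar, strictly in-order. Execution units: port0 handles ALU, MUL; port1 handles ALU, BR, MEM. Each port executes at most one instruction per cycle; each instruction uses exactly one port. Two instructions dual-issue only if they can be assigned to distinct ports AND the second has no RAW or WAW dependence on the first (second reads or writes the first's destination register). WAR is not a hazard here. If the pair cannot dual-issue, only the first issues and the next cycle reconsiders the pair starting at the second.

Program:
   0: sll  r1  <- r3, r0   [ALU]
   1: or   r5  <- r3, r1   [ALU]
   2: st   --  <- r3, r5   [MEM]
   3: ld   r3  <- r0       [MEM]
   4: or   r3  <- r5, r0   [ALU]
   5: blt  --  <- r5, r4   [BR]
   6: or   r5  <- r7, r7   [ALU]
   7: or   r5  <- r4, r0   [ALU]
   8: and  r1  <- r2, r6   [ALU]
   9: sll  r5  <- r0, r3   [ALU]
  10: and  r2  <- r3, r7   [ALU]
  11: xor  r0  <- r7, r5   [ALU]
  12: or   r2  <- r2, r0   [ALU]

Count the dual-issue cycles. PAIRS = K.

PAIRS = 3

c0: i0 sll.ALU  RAW r1
c1: i1 or.ALU  RAW r5
c2: i2 st.MEM  no-port MEM/MEM
c3: i3 ld.MEM  WAW r3
c4: i4/i5 or.ALU+blt.BR  2-wide
c5: i6 or.ALU  WAW r5
c6: i7/i8 or.ALU+and.ALU  2-wide
c7: i9/i10 sll.ALU+and.ALU  2-wide
c8: i11 xor.ALU  RAW r0
c9: i12 or.ALU  tail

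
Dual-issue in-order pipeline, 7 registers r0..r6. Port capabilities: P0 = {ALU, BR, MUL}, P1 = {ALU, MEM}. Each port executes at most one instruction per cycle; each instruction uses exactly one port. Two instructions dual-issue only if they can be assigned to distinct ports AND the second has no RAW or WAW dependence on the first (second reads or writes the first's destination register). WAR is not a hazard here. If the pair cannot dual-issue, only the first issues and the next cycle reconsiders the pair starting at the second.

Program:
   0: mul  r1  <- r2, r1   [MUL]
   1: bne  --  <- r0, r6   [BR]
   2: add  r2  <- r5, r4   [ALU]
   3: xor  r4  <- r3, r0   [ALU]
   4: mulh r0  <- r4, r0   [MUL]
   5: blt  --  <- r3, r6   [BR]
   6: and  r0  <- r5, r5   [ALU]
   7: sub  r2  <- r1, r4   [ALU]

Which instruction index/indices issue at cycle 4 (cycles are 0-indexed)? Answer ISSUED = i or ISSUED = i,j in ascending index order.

ISSUED = 5,6

[0] i0  mul  -- no-port MUL/BR
[1] i1+i2  bne;add  -- dual
[2] i3  xor  -- RAW r4
[3] i4  mulh  -- no-port MUL/BR
[4] i5+i6  blt;and  -- dual
[5] i7  sub  -- tail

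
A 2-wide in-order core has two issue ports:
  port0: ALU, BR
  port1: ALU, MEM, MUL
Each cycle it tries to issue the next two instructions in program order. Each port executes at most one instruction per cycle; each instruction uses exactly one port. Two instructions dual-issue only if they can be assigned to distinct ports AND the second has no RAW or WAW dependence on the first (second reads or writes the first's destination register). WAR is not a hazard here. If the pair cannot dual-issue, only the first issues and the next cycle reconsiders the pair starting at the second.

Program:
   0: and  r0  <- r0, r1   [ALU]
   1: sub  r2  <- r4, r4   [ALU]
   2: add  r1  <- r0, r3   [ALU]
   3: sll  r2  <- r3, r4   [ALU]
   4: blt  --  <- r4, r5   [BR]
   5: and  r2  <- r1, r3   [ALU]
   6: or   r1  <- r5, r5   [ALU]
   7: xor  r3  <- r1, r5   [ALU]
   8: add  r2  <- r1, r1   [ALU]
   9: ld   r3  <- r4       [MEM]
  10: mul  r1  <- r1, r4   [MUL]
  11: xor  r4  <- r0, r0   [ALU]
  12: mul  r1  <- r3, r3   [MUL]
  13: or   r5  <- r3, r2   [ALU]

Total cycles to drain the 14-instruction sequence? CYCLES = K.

#0 head=0: and.ALU/sub.ALU i0+i1 pair
#1 head=2: add.ALU/sll.ALU i2+i3 pair
#2 head=4: blt.BR/and.ALU i4+i5 pair
#3 head=6: or.ALU i6 RAW r1
#4 head=7: xor.ALU/add.ALU i7+i8 pair
#5 head=9: ld.MEM i9 no-port MEM/MUL
#6 head=10: mul.MUL/xor.ALU i10+i11 pair
#7 head=12: mul.MUL/or.ALU i12+i13 pair

CYCLES = 8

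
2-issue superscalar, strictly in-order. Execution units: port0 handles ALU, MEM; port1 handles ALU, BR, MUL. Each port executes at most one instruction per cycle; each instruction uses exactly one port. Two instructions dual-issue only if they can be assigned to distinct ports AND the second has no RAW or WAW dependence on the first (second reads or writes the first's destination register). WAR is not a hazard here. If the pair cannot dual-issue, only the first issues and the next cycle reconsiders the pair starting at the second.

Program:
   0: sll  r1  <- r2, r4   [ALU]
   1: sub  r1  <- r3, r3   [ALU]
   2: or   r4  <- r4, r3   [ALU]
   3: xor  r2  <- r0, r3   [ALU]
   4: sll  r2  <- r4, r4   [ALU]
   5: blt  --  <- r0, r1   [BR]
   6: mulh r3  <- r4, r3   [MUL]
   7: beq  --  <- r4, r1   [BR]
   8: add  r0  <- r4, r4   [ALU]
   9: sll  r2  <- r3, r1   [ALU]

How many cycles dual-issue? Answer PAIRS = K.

PAIRS = 3

[0] i0  sll.ALU  -- WAW r1
[1] i1,i2  sub.ALU or.ALU  -- pair
[2] i3  xor.ALU  -- WAW r2
[3] i4,i5  sll.ALU blt.BR  -- pair
[4] i6  mulh.MUL  -- no-port MUL/BR
[5] i7,i8  beq.BR add.ALU  -- pair
[6] i9  sll.ALU  -- tail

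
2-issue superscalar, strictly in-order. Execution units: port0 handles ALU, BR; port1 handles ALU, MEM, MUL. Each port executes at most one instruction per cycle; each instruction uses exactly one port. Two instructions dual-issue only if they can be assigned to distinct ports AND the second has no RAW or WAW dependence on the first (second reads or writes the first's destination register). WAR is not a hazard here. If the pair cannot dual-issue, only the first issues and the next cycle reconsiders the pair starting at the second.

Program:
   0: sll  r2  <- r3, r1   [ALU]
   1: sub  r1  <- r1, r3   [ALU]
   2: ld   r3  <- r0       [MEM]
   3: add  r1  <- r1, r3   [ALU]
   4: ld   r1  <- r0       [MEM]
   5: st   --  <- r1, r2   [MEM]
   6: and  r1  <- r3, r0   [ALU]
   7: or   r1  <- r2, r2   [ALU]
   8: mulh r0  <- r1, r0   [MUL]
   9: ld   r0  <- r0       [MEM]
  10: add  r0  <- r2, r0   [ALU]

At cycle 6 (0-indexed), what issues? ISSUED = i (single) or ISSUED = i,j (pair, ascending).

ISSUED = 8

t=0 i0+i1:sll.ALU+sub.ALU ; pair
t=1 i2:ld.MEM ; RAW r3
t=2 i3:add.ALU ; WAW r1
t=3 i4:ld.MEM ; no-port MEM/MEM
t=4 i5+i6:st.MEM+and.ALU ; pair
t=5 i7:or.ALU ; RAW r1
t=6 i8:mulh.MUL ; no-port MUL/MEM
t=7 i9:ld.MEM ; RAW+WAW r0
t=8 i10:add.ALU ; tail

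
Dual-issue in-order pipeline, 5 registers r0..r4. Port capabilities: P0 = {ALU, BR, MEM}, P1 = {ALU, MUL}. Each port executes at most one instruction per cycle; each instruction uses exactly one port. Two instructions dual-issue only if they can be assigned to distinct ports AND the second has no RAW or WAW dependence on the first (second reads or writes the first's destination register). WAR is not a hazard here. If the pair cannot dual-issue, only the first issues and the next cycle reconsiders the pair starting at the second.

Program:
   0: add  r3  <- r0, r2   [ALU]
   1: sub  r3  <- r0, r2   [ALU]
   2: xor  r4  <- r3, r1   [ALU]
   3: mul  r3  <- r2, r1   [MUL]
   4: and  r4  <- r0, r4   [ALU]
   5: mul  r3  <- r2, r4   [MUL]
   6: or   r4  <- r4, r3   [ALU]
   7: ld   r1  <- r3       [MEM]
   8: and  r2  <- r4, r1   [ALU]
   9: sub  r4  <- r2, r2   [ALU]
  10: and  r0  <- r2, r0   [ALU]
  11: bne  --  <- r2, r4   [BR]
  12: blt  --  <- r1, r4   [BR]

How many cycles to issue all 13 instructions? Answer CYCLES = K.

t=0 i0:add.ALU ; WAW r3
t=1 i1:sub.ALU ; RAW r3
t=2 i2+i3:xor.ALU+mul.MUL ; 2-wide
t=3 i4:and.ALU ; RAW r4
t=4 i5:mul.MUL ; RAW r3
t=5 i6+i7:or.ALU+ld.MEM ; 2-wide
t=6 i8:and.ALU ; RAW r2
t=7 i9+i10:sub.ALU+and.ALU ; 2-wide
t=8 i11:bne.BR ; no-port BR/BR
t=9 i12:blt.BR ; tail

CYCLES = 10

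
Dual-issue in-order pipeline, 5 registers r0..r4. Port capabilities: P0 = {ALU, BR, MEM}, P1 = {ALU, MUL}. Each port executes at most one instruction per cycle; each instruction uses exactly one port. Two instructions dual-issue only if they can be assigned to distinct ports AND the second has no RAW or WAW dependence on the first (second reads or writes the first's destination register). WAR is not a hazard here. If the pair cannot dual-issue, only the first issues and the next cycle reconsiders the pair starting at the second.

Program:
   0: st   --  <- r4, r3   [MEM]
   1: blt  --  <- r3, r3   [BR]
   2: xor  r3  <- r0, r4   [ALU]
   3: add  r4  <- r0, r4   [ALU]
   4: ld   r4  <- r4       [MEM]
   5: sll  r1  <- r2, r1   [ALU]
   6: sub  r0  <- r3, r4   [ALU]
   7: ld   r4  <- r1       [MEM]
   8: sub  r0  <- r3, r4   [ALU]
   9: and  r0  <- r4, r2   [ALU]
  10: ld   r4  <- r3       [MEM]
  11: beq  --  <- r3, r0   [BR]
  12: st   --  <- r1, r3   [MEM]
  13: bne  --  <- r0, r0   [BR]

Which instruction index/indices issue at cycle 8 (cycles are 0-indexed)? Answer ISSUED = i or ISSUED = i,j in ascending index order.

ISSUED = 12

c0: i0 st  no-port MEM/BR
c1: i1+i2 blt+xor  dual
c2: i3 add  RAW+WAW r4
c3: i4+i5 ld+sll  dual
c4: i6+i7 sub+ld  dual
c5: i8 sub  WAW r0
c6: i9+i10 and+ld  dual
c7: i11 beq  no-port BR/MEM
c8: i12 st  no-port MEM/BR
c9: i13 bne  tail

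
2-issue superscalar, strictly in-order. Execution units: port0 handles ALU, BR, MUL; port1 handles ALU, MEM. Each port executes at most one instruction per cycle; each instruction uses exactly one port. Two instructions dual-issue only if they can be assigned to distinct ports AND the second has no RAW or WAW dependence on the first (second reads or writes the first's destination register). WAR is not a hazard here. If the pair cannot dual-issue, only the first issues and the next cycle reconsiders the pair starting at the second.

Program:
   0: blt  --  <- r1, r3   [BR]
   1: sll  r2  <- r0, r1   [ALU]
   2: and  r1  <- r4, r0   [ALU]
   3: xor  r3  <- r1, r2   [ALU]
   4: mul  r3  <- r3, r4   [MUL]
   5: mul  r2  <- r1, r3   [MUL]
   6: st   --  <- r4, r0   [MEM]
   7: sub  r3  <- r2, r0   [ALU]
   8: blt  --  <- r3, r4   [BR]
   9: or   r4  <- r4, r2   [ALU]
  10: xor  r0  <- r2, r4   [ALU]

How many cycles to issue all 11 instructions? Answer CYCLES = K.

CYCLES = 8

0. blt.BR+sll.ALU @i0&i1  | 2-wide
1. and.ALU @i2  | RAW r1
2. xor.ALU @i3  | RAW+WAW r3
3. mul.MUL @i4  | no-port MUL/MUL
4. mul.MUL+st.MEM @i5&i6  | 2-wide
5. sub.ALU @i7  | RAW r3
6. blt.BR+or.ALU @i8&i9  | 2-wide
7. xor.ALU @i10  | tail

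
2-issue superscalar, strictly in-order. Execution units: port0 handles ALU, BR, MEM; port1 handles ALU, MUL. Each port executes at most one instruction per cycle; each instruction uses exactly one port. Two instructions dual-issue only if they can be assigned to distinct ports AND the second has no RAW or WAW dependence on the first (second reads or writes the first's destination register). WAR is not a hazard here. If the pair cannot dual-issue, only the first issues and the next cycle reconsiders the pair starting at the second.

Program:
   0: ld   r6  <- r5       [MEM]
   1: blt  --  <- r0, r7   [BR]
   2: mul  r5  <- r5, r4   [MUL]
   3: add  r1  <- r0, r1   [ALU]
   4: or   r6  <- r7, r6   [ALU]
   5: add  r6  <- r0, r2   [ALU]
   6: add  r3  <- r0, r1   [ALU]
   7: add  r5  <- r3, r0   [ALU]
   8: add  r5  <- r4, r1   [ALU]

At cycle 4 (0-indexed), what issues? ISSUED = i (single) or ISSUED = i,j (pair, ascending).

c0: i0 ld  no-port MEM/BR
c1: i1&i2 blt mul  dual
c2: i3&i4 add or  dual
c3: i5&i6 add add  dual
c4: i7 add  WAW r5
c5: i8 add  tail

ISSUED = 7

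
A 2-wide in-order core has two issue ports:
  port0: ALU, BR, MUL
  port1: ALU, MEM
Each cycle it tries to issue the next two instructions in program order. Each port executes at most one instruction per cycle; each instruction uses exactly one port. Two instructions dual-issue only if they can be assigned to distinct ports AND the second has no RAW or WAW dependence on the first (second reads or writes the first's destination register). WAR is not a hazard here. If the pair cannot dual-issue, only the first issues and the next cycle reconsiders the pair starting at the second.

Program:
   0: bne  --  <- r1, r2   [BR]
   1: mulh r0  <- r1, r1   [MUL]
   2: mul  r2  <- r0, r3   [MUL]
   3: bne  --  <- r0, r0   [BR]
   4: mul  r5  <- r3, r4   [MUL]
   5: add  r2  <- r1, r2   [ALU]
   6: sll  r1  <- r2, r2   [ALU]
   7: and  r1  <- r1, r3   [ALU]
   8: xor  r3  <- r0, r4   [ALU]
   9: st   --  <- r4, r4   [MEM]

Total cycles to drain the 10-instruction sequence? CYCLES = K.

c0: i0 bne.BR  no-port BR/MUL
c1: i1 mulh.MUL  no-port MUL/MUL
c2: i2 mul.MUL  no-port MUL/BR
c3: i3 bne.BR  no-port BR/MUL
c4: i4,i5 mul.MUL/add.ALU  2-wide
c5: i6 sll.ALU  RAW+WAW r1
c6: i7,i8 and.ALU/xor.ALU  2-wide
c7: i9 st.MEM  tail

CYCLES = 8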